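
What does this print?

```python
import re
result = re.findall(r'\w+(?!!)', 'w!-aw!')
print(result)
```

['a']

The negative lookaround is zero-width — it rules out positions where the adjacent text would match, without consuming anything.
Walking the string: at [3:4] → 'a'.
Since nothing is captured, `findall` lists the 1 matched substring directly.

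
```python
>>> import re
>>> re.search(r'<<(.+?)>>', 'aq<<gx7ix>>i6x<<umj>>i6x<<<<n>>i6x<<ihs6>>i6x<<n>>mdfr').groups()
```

The match spans [2:11] → '<<gx7ix>>'.
Captured: group 1 = 'gx7ix'.

('gx7ix',)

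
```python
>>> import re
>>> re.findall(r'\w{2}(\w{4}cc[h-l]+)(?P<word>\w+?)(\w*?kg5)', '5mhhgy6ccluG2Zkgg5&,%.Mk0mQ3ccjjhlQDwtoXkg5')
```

Pattern: exactly 2 of a word character; then exactly 4 of a word character, then the literal 'cc', then one or more of a character in [h-l] (captured); then one or more of a word character (lazy) (captured as 'word'); then zero or more of a word character (lazy), then the literal 'kg5' (captured).
Lazy quantifiers expand one character at a time until the remainder of the pattern can match.
Scanning left to right: at [22:43] match 'Mk0mQ3ccjjhlQDwtoXkg5', groups = ('0mQ3ccjjhl', 'Q', 'DwtoXkg5').
Multiple groups make `findall` return tuples — one 3-tuple for the one match.

[('0mQ3ccjjhl', 'Q', 'DwtoXkg5')]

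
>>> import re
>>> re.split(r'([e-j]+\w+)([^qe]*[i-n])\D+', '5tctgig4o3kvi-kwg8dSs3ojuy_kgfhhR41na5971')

['5tct', 'gig4o3kvi', '-kwg8dSs3ojuy_kgfhhR41n', '5971']

The group in the pattern means `split` returns the separators' captures alongside the pieces.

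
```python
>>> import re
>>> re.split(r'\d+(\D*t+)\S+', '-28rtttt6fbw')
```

['-', 'rtttt', '']

`re.split` interleaves the captured-group text with the surrounding fragments.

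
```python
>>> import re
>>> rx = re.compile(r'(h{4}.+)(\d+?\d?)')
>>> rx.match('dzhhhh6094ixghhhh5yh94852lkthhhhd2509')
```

None

Pattern: exactly 4 of the literal 'h', then one or more of any character (captured); then one or more of a digit (lazy), then optionally a digit (captured).
`match` is anchored at position 0; if the pattern doesn't fit there, it returns None.
Here the string doesn't start with a match, so the call returns None.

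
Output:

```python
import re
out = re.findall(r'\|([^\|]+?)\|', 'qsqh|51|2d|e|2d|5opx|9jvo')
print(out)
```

Walking the string: at [4:8] match '|51|', group 1 = '51'; at [10:13] match '|e|', group 1 = 'e'; at [15:21] match '|5opx|', group 1 = '5opx'.
Because there's exactly one group, `findall` drops the full match and keeps group 1 from each hit.

['51', 'e', '5opx']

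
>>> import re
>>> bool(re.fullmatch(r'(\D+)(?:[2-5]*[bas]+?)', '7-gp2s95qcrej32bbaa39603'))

False

`re.fullmatch` is like wrapping the pattern in `^…$` (in single-line mode).
Here there's no way to consume every character, so the call returns None, and `bool(None)` is False.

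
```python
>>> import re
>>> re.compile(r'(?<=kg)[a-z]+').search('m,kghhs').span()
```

(4, 7)

The `(?=…)`/`(?<=…)` assertion just peeks at neighbouring text; it doesn't advance the match position.
The match spans [4:7] → 'hhs'.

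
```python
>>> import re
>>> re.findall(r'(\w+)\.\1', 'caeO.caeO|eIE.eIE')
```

['caeO', 'eIE']

`\1` has to match the exact text group 1 already captured.
Scanning left to right: at [0:9] match 'caeO.caeO', group 1 = 'caeO'; at [10:17] match 'eIE.eIE', group 1 = 'eIE'.
With a single group, `findall` returns only what that group captured — 2 items.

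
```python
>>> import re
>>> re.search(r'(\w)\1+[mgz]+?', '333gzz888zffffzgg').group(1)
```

'3'

After group 1 captures some text, `\1` only succeeds where that same text appears again.
`search` walks the string left to right and returns the first match it finds.
The match spans [0:4] → '333g'.
Captured: group 1 = '3'.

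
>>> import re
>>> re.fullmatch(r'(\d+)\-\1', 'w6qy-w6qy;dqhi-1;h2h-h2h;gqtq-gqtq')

None

`re.fullmatch` requires the pattern to consume the entire string.
Here the pattern can't cover the whole string, so the call returns None.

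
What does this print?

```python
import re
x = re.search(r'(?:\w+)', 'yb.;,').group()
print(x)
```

yb

The pattern matches one or more of a word character (non-capturing group).
The match spans [0:2] → 'yb'.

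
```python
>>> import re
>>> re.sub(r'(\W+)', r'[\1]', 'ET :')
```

The pattern matches one or more of a non-word character (captured).
Each match is replaced using the text its own group 1 captured.

'ET[ :]'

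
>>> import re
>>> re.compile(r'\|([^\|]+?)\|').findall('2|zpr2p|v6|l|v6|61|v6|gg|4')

['zpr2p', 'l', '61', 'gg']

Walking the string: at [1:8] match '|zpr2p|', group 1 = 'zpr2p'; at [10:13] match '|l|', group 1 = 'l'; at [15:19] match '|61|', group 1 = '61'; at [21:25] match '|gg|', group 1 = 'gg'.
With a single group, `findall` returns only what that group captured — 4 items.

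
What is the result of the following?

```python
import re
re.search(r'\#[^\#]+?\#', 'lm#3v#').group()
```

`re.search` tries every starting position until one works.
The match spans [2:6] → '#3v#'.

'#3v#'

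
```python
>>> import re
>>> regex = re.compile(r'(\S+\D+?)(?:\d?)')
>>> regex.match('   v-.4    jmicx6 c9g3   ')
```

`re.match` won't scan ahead — the pattern has to work from the very first character.
Here position 0 doesn't satisfy it, so the call returns None.

None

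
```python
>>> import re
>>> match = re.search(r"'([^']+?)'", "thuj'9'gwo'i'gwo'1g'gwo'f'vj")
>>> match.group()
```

"'9'"

Unlike `match`, `search` isn't anchored — it looks for the pattern anywhere in the string.
The match spans [4:7] → "'9'".
Captured: group 1 = '9'.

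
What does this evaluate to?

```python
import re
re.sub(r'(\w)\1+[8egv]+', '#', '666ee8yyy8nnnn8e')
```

`\1` has to match the exact text group 1 already captured.
Matches: at [0:6] → '666ee8'; at [6:10] → 'yyy8'; at [10:16] → 'nnnn8e'.
Each match is replaced by '#'.

'###'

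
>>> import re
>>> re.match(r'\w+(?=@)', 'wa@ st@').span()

With `match`, the pattern is implicitly anchored at the beginning.
The match spans [0:2] → 'wa'.

(0, 2)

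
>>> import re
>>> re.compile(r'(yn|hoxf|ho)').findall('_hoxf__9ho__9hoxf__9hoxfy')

Branches in `(...|...)` are attempted left-to-right; the first branch that allows the whole pattern to succeed is taken.
`findall` collects group 1 from each match (4 total).

['hoxf', 'ho', 'hoxf', 'hoxf']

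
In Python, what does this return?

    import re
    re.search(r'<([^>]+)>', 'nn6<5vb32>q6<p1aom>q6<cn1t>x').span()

(3, 10)

The match spans [3:10] → '<5vb32>'.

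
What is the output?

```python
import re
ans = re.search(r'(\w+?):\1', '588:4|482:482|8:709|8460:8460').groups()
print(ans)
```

('482',)

After group 1 captures some text, `\1` only succeeds where that same text appears again.
Unlike `match`, `search` isn't anchored — it looks for the pattern anywhere in the string.
The match spans [6:13] → '482:482'.
Captured: group 1 = '482'.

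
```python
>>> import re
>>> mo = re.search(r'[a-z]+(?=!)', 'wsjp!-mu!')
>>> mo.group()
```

Lookahead/lookbehind check context without consuming it, so the matched span excludes the asserted characters.
Unlike `match`, `search` isn't anchored — it looks for the pattern anywhere in the string.
The match spans [0:4] → 'wsjp'.

'wsjp'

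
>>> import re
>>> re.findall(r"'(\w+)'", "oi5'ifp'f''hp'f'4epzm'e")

['ifp', 'hp', '4epzm']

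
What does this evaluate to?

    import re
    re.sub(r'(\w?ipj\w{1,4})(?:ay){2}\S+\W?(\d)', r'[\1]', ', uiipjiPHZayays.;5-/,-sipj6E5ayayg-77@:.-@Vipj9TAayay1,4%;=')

', u[iipjiPHZ]%;='

The pattern matches optionally a word character, then the literal 'ipj', then 1 to 4 of a word character (captured); then the literal 'ay' repeated 2 times, then one or more of a non-whitespace character, then optionally a non-word character; then a digit (captured).
Matches: at [3:57] → 'iipjiPHZayays.;5-/,-sipj6E5ayayg-77@:.-@Vipj9TAayay1,4'.
`\1` in the replacement pulls in group 1's text for each match.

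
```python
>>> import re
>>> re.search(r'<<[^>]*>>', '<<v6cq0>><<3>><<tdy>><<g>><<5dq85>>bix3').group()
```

'<<v6cq0>>'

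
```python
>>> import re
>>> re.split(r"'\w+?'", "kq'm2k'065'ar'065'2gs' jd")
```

Matches to split on: at [2:7] → "'m2k'"; at [10:14] → "'ar'"; at [17:22] → "'2gs'".
Each match becomes a cut point; 4 segments remain.

['kq', '065', '065', ' jd']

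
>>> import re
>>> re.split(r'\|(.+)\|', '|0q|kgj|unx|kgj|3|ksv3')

['', '0q|kgj|unx|kgj|3', 'ksv3']

Because the pattern has a capturing group, `split` also inserts each captured text between the pieces.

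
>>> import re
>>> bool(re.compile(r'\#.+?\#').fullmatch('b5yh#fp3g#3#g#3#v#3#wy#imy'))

`fullmatch` succeeds only if the pattern covers the string from start to end.
Here there's no way to consume every character, so the call returns None, and `bool(None)` is False.

False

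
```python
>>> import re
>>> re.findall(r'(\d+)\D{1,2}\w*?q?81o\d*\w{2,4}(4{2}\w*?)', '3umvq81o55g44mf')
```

[('3', '44')]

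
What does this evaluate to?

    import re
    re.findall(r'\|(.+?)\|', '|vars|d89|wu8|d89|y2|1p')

['vars', 'wu8', 'y2']

`findall` collects group 1 from each match (3 total).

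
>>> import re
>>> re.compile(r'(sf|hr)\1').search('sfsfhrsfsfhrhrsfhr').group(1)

'sf'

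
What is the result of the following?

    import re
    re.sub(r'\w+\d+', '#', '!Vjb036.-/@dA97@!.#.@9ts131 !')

The pattern matches one or more of a word character; then one or more of a digit.
Matches: at [1:7] → 'Vjb036'; at [11:15] → 'dA97'; at [21:27] → '9ts131'.
Each match is replaced by '#'.

'!#.-/@#@!.#.@# !'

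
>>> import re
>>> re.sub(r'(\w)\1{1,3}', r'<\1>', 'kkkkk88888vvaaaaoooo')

'<k>k<8>8<v><a><o>'

`\1` has to match the exact text group 1 already captured.
Matches: at [0:4] → 'kkkk'; at [5:9] → '8888'; at [10:12] → 'vv'; at [12:16] → 'aaaa'; at [16:20] → 'oooo'.
`\1` in the replacement pulls in group 1's text for each match.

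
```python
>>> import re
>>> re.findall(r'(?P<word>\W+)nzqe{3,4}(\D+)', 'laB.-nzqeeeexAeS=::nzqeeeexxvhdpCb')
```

`findall` packs the 2 group values into a tuple for every match.

[('.-', 'xAeS=::nzqeeeexxvhdpCb')]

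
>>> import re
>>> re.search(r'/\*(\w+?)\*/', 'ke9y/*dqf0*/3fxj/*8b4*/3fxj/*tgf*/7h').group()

'/*dqf0*/'

`search` walks the string left to right and returns the first match it finds.
The match spans [4:12] → '/*dqf0*/'.
Captured: group 1 = 'dqf0'.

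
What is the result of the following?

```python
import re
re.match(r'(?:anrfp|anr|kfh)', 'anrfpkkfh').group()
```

`re.match` won't scan ahead — the pattern has to work from the very first character.
The match spans [0:5] → 'anrfp'.

'anrfp'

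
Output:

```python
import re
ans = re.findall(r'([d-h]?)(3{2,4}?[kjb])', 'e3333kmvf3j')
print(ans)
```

[('e', '3333k')]

This matches optionally a character in [d-h] (captured); then 2 to 4 of a literal '3' (lazy), then one of [kjb] (captured).
Scanning left to right: at [0:6] match 'e3333k', groups = ('e', '3333k').
`findall` packs the 2 group values into a tuple for every match.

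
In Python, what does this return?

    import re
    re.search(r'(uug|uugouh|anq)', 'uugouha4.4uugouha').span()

(0, 3)

Alternation tries branches left to right and keeps the first one that lets the overall match succeed at that position.
`search` walks the string left to right and returns the first match it finds.
The match spans [0:3] → 'uug'.
Captured: group 1 = 'uug'.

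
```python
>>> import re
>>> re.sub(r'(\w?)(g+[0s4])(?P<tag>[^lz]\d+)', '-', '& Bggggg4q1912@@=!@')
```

'& -@@=!@'

This matches optionally a word character (captured); then one or more of a literal 'g', then one of [0s4] (captured); then any character except [lz], then one or more of a digit (captured as 'tag').
Matches: at [2:14] → 'Bggggg4q1912'.
`sub` substitutes '-' at each match site.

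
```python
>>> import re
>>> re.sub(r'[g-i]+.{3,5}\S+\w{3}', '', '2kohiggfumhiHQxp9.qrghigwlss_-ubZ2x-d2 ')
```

'2ko-d2 '

`sub` substitutes '' at each match site.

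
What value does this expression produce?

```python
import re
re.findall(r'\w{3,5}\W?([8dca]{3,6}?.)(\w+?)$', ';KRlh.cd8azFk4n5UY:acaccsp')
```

[('acac', 'csp')]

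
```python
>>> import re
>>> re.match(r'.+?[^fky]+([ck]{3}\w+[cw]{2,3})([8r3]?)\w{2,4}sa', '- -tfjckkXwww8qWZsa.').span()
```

(0, 19)

Pattern: one or more of any character (lazy), then one or more of any character except [fky]; then exactly 3 of one of [ck], then one or more of a word character, then 2 to 3 of one of [cw] (captured); then optionally one of [8r3] (captured); then 2 to 4 of a word character, then the literal 'sa'.
`re.match` won't scan ahead — the pattern has to work from the very first character.
The match spans [0:19] → '- -tfjckkXwww8qWZsa'.
Captured: group 1 = 'ckkXwww', group 2 = '8'.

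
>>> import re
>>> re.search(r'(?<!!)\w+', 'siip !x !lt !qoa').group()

'siip'

The negative lookahead/lookbehind blocks any match where the forbidden context is present.
Unlike `match`, `search` isn't anchored — it looks for the pattern anywhere in the string.
The match spans [0:4] → 'siip'.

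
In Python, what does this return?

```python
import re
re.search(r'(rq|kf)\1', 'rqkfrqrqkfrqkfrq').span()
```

(4, 8)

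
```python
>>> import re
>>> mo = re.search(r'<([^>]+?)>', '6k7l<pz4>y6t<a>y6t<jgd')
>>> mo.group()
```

`re.search` scans for the first position where the pattern succeeds.
The match spans [4:9] → '<pz4>'.
Captured: group 1 = 'pz4'.

'<pz4>'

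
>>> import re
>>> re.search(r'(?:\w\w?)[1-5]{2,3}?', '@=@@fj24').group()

'fj24'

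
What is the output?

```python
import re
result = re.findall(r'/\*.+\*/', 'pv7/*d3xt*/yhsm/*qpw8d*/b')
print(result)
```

Since nothing is captured, `findall` lists the 1 matched substring directly.

['/*d3xt*/yhsm/*qpw8d*/']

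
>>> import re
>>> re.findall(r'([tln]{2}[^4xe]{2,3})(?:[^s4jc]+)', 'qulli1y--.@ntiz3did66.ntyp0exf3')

The pattern matches exactly 2 of one of [tln], then 2 to 3 of any character except [4xe] (captured); then one or more of any character except [s4jc] (non-capturing group).
Scanning left to right: at [2:31] match 'lli1y--.@ntiz3did66.ntyp0exf3', group 1 = 'lli1y'.
With a single group, `findall` returns only what that group captured — 1 item.

['lli1y']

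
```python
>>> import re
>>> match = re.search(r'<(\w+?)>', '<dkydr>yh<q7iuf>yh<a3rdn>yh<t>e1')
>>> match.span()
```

`re.search` scans for the first position where the pattern succeeds.
The match spans [0:7] → '<dkydr>'.
Captured: group 1 = 'dkydr'.

(0, 7)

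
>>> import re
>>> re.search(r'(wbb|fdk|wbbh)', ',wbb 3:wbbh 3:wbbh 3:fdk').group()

'wbb'

`search` walks the string left to right and returns the first match it finds.
The match spans [1:4] → 'wbb'.
Captured: group 1 = 'wbb'.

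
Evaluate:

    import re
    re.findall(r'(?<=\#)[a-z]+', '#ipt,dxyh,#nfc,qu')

['ipt', 'nfc']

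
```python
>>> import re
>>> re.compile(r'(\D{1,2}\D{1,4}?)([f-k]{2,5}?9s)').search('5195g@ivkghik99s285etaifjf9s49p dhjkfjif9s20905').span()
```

This matches 1 to 2 of a non-digit, then 1 to 4 of a non-digit (lazy) (captured); then 2 to 5 of a character in [f-k] (lazy), then the literal '9s' (captured).
`search` walks the string left to right and returns the first match it finds.
The match spans [19:28] → 'etaifjf9s'.
Captured: group 1 = 'eta', group 2 = 'ifjf9s'.

(19, 28)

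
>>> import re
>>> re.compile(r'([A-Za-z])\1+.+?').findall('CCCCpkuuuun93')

`\1` is not a pattern — it's the concrete string captured by group 1, re-applied verbatim.
`findall` collects group 1 from each match (2 total).

['C', 'u']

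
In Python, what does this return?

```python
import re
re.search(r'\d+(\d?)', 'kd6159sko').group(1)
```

Pattern: one or more of a digit; then optionally a digit (captured).
`re.search` scans for the first position where the pattern succeeds.
The match spans [2:6] → '6159'.
Captured: group 1 = ''.

''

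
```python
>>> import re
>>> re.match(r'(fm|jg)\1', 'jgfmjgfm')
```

None

`re.match` won't scan ahead — the pattern has to work from the very first character.
Here the string doesn't start with a match, so the call returns None.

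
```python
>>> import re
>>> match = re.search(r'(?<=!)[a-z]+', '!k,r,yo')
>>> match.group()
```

'k'

Lookahead/lookbehind check context without consuming it, so the matched span excludes the asserted characters.
The match spans [1:2] → 'k'.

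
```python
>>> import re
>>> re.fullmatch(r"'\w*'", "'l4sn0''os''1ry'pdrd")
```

None

For `fullmatch`, every character of the input must be accounted for by the pattern.
Here the pattern can't cover the whole string, so the call returns None.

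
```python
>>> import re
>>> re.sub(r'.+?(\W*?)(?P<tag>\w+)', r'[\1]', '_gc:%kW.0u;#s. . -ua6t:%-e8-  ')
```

'[][%][][#][ . -][%-]-  '

Lazy quantifiers expand one character at a time until the remainder of the pattern can match.
`\1` in the replacement pulls in group 1's text for each match.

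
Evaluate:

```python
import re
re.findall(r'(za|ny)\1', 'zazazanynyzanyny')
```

['za', 'ny', 'ny']

`\1` is not a pattern — it's the concrete string captured by group 1, re-applied verbatim.
`findall` collects group 1 from each match (3 total).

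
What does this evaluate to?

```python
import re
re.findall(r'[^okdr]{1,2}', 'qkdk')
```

Pattern: 1 to 2 of any character except [okdr].
No capturing groups, so `findall` returns the 1 full match string.

['q']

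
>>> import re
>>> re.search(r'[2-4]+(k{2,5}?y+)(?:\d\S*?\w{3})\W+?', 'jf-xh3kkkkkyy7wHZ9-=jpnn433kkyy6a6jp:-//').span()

Pattern: one or more of a character in [2-4]; then 2 to 5 of a literal 'k' (lazy), then one or more of the literal 'y' (captured); then a digit, then zero or more of a non-whitespace character (lazy), then exactly 3 of a word character (non-capturing group); then one or more of a non-word character (lazy).
Unlike `match`, `search` isn't anchored — it looks for the pattern anywhere in the string.
The match spans [5:19] → '3kkkkkyy7wHZ9-'.
Captured: group 1 = 'kkkkkyy'.

(5, 19)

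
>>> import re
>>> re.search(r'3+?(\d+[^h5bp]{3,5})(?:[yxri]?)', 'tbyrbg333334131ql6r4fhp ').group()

'333334131ql6r4'

Pattern: one or more of a literal '3' (lazy); then one or more of a digit, then 3 to 5 of any character except [h5bp] (captured); then optionally one of [yxri] (non-capturing group).
`re.search` tries every starting position until one works.
The match spans [6:20] → '333334131ql6r4'.
Captured: group 1 = '33334131ql6r4'.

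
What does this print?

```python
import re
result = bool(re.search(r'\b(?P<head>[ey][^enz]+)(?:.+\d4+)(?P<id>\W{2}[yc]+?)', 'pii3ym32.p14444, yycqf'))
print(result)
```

Here no position works, so the call returns None, and `bool(None)` is False.

False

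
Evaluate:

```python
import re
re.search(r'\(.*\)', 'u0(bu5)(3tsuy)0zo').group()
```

'(bu5)(3tsuy)'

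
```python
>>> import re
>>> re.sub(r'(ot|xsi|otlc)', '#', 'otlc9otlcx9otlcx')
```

'#lc9#lcx9#lcx'

Branches in `(...|...)` are attempted left-to-right; the first branch that allows the whole pattern to succeed is taken.
Matches: at [0:2] → 'ot'; at [5:7] → 'ot'; at [11:13] → 'ot'.
`sub` substitutes '#' at each match site.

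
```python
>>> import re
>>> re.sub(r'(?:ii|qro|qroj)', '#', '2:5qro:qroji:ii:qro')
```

The regex engine tests alternatives in the order written; an earlier branch that matches wins even if a later one would match more.
Matches: at [3:6] → 'qro'; at [7:10] → 'qro'; at [13:15] → 'ii'; at [16:19] → 'qro'.
Each match is replaced by '#'.

'2:5#:#ji:#:#'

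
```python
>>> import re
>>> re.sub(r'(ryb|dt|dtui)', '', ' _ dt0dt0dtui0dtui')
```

' _ 00ui0ui'

Branches in `(...|...)` are attempted left-to-right; the first branch that allows the whole pattern to succeed is taken.
Matches: at [3:5] → 'dt'; at [6:8] → 'dt'; at [9:11] → 'dt'; at [14:16] → 'dt'.
Each match is replaced by ''.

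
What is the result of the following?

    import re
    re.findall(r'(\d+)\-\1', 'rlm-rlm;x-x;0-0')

The backreference `\1` re-matches whatever the first group consumed, character for character.
Because there's exactly one group, `findall` drops the full match and keeps group 1 from the one hit.

['0']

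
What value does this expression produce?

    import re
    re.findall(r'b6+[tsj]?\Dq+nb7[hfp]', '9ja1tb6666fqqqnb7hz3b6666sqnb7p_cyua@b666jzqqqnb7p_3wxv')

Pattern: a literal 'b', then one or more of a literal '6', then optionally one of [tsj]; then a non-digit; then one or more of the literal 'q', then the literal 'nb7', then one of [hfp].
Walking the string: at [5:18] → 'b6666fqqqnb7h'; at [20:31] → 'b6666sqnb7p'; at [37:50] → 'b666jzqqqnb7p'.
With no groups in the pattern, `findall` gives back each whole match — 3 here.

['b6666fqqqnb7h', 'b6666sqnb7p', 'b666jzqqqnb7p']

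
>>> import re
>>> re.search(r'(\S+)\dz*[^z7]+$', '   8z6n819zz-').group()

'8z6n819zz-'

Pattern: one or more of a non-whitespace character (captured); then a digit, then zero or more of a literal 'z', then one or more of any character except [z7]; then anchored at the end.
`re.search` scans for the first position where the pattern succeeds.
The match spans [3:13] → '8z6n819zz-'.
Captured: group 1 = '8z6n81'.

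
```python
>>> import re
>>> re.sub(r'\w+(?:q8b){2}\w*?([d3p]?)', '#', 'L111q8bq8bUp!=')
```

'#Up!='

With the lazy modifier that quantifier settles for the fewest repetitions that let the rest of the pattern succeed (the atoms after it are unaffected and can still be greedy).
`sub` substitutes '#' at each match site.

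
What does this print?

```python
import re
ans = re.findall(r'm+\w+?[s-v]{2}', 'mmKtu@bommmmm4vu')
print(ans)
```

['mmKtu', 'mmmmm4vu']

Pattern: one or more of a literal 'm'; then one or more of a word character (lazy), then exactly 2 of a character in [s-v].
Matches: at [0:5] → 'mmKtu'; at [8:16] → 'mmmmm4vu'.
With no groups in the pattern, `findall` gives back each whole match — 2 here.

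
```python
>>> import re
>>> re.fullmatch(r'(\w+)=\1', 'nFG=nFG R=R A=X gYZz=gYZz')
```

None

For `fullmatch`, every character of the input must be accounted for by the pattern.
Here the string isn't matched end-to-end, so the call returns None.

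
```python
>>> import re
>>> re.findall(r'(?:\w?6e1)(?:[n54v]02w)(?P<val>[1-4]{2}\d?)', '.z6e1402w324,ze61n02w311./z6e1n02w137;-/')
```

['324', '137']

Because there's exactly one group, `findall` drops the full match and keeps group 1 from each hit.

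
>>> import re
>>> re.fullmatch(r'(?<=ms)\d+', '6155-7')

`re.fullmatch` requires the pattern to consume the entire string.
Here there's no way to consume every character, so the call returns None.

None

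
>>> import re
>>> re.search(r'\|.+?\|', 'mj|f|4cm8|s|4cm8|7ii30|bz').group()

Because the quantifier is non-greedy, it stops expanding at the earliest point where the rest of the pattern can succeed.
`re.search` scans for the first position where the pattern succeeds.
The match spans [2:5] → '|f|'.

'|f|'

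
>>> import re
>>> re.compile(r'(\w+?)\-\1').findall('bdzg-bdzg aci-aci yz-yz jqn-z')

['bdzg', 'aci', 'yz']

`\1` is not a pattern — it's the concrete string captured by group 1, re-applied verbatim.
Walking the string: at [0:9] match 'bdzg-bdzg', group 1 = 'bdzg'; at [10:17] match 'aci-aci', group 1 = 'aci'; at [18:23] match 'yz-yz', group 1 = 'yz'.
`findall` collects group 1 from each match (3 total).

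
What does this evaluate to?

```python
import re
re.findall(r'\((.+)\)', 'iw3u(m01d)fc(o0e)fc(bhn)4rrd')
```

['m01d)fc(o0e)fc(bhn']

Matches: at [4:24] match '(m01d)fc(o0e)fc(bhn)', group 1 = 'm01d)fc(o0e)fc(bhn'.
One capturing group, so `findall` returns just the captured substring from the one match — 1 in all.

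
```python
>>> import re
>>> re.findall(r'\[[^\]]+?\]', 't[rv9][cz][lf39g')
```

['[rv9]', '[cz]']

`findall` yields the raw match text (2 of them) because the pattern has no groups.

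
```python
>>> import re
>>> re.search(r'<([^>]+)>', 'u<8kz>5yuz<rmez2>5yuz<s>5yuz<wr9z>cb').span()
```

(1, 6)

Unlike `match`, `search` isn't anchored — it looks for the pattern anywhere in the string.
The match spans [1:6] → '<8kz>'.
Captured: group 1 = '8kz'.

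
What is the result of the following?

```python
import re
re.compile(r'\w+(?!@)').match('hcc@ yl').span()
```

`(?!…)`/`(?<!…)` only lets a position through if the neighbouring text does NOT match; no characters are consumed.
`match` is anchored at position 0; if the pattern doesn't fit there, it returns None.
The match spans [0:2] → 'hc'.

(0, 2)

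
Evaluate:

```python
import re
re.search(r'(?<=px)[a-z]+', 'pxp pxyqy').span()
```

(2, 3)

Lookahead/lookbehind check context without consuming it, so the matched span excludes the asserted characters.
`re.search` scans for the first position where the pattern succeeds.
The match spans [2:3] → 'p'.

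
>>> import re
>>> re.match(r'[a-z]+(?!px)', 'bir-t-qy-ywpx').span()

The negative lookaround is zero-width — it rules out positions where the adjacent text would match, without consuming anything.
`re.match` won't scan ahead — the pattern has to work from the very first character.
The match spans [0:3] → 'bir'.

(0, 3)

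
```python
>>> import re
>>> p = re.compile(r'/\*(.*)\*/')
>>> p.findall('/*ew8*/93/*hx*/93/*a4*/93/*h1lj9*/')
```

Walking the string: at [0:34] match '/*ew8*/93/*hx*/93/*a4*/93/*h1lj9*/', group 1 = 'ew8*/93/*hx*/93/*a4*/93/*h1lj9'.
Because there's exactly one group, `findall` drops the full match and keeps group 1 from the one hit.

['ew8*/93/*hx*/93/*a4*/93/*h1lj9']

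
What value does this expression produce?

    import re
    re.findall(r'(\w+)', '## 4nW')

The pattern matches one or more of a word character (captured).
Matches: at [3:6] match '4nW', group 1 = '4nW'.
Because there's exactly one group, `findall` drops the full match and keeps group 1 from the one hit.

['4nW']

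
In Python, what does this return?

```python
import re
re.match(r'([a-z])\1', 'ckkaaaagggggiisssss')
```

None

With `match`, the pattern is implicitly anchored at the beginning.
Here position 0 doesn't satisfy it, so the call returns None.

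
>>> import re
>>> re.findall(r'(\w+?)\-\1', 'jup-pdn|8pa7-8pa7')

The backreference `\1` re-matches whatever the first group consumed, character for character.
Because there's exactly one group, `findall` drops the full match and keeps group 1 from each hit.

['p', '8pa7']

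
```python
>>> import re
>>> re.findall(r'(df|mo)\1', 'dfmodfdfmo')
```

['df']

After group 1 captures some text, `\1` only succeeds where that same text appears again.
Matches: at [4:8] match 'dfdf', group 1 = 'df'.
One capturing group, so `findall` returns just the captured substring from the one match — 1 in all.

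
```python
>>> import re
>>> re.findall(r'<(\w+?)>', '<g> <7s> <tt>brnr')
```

One capturing group, so `findall` returns just the captured substring from each match — 3 in all.

['g', '7s', 'tt']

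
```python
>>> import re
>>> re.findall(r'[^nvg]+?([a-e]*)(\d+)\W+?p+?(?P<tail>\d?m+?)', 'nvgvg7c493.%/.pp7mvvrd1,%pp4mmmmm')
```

[('c', '493', '7m'), ('d', '1', '4m')]

This matches one or more of any character except [nvg] (lazy); then zero or more of a character in [a-e] (captured); then one or more of a digit (captured); then one or more of a non-word character (lazy), then one or more of a literal 'p' (lazy); then optionally a digit, then one or more of the literal 'm' (lazy) (captured as 'tail').
Because the quantifier is non-greedy, it stops expanding at the earliest point where the rest of the pattern can succeed.
Matches: at [5:18] match '7c493.%/.pp7m', groups = ('c', '493', '7m'); at [20:29] match 'rd1,%pp4m', groups = ('d', '1', '4m').
With 3 capturing groups, `findall` returns a 3-tuple per match.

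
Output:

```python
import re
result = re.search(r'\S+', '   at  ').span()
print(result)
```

(3, 5)

The match spans [3:5] → 'at'.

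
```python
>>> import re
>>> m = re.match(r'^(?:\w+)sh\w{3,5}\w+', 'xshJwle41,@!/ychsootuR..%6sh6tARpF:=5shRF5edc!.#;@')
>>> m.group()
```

'xshJwle41'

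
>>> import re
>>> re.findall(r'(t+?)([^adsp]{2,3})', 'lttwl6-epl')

[('t', 'twl')]

2 groups means the one result is a tuple of 2 captured strings — 1 here.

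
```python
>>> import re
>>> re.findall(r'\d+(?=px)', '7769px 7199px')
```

Lookahead/lookbehind check context without consuming it, so the matched span excludes the asserted characters.
Scanning left to right: at [0:4] → '7769'; at [7:11] → '7199'.
Since nothing is captured, `findall` lists the 2 matched substrings directly.

['7769', '7199']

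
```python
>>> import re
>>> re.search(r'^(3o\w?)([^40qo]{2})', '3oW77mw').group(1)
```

Pattern: anchored at the start of the string; then the literal '3o', then optionally a word character (captured); then exactly 2 of any character except [40qo] (captured).
Unlike `match`, `search` isn't anchored — it looks for the pattern anywhere in the string.
The match spans [0:5] → '3oW77'.
Captured: group 1 = '3oW', group 2 = '77'.

'3oW'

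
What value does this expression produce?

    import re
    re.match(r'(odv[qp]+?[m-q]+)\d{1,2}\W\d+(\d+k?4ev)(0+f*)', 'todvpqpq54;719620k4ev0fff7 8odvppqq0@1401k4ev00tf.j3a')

None

With `match`, the pattern is implicitly anchored at the beginning.
Here the pattern fails at index 0, so the call returns None.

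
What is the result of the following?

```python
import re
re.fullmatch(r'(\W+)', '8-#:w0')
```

None

Pattern: one or more of a non-word character (captured).
For `fullmatch`, every character of the input must be accounted for by the pattern.
Here there's no way to consume every character, so the call returns None.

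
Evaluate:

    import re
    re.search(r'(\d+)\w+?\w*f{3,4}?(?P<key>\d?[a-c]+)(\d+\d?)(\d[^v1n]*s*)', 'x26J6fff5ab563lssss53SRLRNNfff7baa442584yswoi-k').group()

The match spans [1:47] → '26J6fff5ab563lssss53SRLRNNfff7baa442584yswoi-k'.

'26J6fff5ab563lssss53SRLRNNfff7baa442584yswoi-k'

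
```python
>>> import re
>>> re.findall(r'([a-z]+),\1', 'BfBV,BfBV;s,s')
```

['s']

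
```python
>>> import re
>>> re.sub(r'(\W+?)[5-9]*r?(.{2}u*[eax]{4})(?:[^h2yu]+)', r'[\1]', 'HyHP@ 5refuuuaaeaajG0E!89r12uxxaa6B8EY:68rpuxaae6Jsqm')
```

The pattern matches one or more of a non-word character (lazy) (captured); then zero or more of a character in [5-9], then optionally the literal 'r'; then exactly 2 of any character, then zero or more of a literal 'u', then exactly 4 of one of [eax] (captured); then one or more of any character except [h2yu] (non-capturing group).
Matches: at [4:27] → '@ 5refuuuaaeaajG0E!89r1'; at [38:53] → ':68rpuxaae6Jsqm'.
`\1` in the replacement pulls in group 1's text for each match.

'HyHP[@ ]2uxxaa6B8EY[:]'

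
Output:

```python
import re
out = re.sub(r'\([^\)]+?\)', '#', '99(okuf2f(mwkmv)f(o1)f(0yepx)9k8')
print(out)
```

Matches: at [2:16] → '(okuf2f(mwkmv)'; at [17:21] → '(o1)'; at [22:29] → '(0yepx)'.
`sub` substitutes '#' at each match site.

99#f#f#9k8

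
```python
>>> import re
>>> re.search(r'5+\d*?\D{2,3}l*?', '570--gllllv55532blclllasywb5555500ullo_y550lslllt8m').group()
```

This matches one or more of a literal '5'; then zero or more of a digit (lazy), then 2 to 3 of a non-digit, then zero or more of a literal 'l' (lazy).
Unlike `match`, `search` isn't anchored — it looks for the pattern anywhere in the string.
The match spans [0:6] → '570--g'.

'570--g'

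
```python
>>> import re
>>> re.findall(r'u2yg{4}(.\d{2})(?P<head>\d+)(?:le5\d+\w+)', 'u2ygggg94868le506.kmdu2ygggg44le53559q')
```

[('948', '68')]

Pattern: the literal 'u2y', then exactly 4 of the literal 'g'; then any character, then exactly 2 of a digit (captured); then one or more of a digit (captured as 'head'); then the literal 'le5', then one or more of a digit, then one or more of a word character (non-capturing group).
Walking the string: at [0:17] match 'u2ygggg94868le506', groups = ('948', '68').
With 2 capturing groups, `findall` returns a 2-tuple per match.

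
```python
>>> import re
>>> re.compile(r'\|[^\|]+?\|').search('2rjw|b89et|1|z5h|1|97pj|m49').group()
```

'|b89et|'

The match spans [4:11] → '|b89et|'.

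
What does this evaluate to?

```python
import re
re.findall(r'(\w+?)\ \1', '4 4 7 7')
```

['4', '7']

After group 1 captures some text, `\1` only succeeds where that same text appears again.
Scanning left to right: at [0:3] match '4 4', group 1 = '4'; at [4:7] match '7 7', group 1 = '7'.
Because there's exactly one group, `findall` drops the full match and keeps group 1 from each hit.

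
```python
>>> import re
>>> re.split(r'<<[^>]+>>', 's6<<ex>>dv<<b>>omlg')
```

['s6', 'dv', 'omlg']

Splitting on the pattern gives 3 pieces.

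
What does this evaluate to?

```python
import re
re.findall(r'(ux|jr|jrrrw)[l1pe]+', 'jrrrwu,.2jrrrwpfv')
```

['jrrrw']

With a single group, `findall` returns only what that group captured — 1 item.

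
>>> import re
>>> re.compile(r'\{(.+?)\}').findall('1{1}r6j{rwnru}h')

A non-greedy quantifier consumes as few characters as it can — just enough that the remainder of the pattern still matches from where it stops; whatever follows it matches normally.
Scanning left to right: at [1:4] match '{1}', group 1 = '1'; at [7:14] match '{rwnru}', group 1 = 'rwnru'.
One capturing group, so `findall` returns just the captured substring from each match — 2 in all.

['1', 'rwnru']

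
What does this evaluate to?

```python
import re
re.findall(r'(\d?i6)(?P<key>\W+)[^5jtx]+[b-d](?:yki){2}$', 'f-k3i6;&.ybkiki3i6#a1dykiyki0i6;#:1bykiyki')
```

[('3i6', ';&.')]

This matches optionally a digit, then the literal 'i6' (captured); then one or more of a non-word character (captured as 'key'); then one or more of any character except [5jtx], then a character in [b-d], then the literal 'yki' repeated 2 times; then anchored at the end.
`findall` packs the 2 group values into a tuple for every match.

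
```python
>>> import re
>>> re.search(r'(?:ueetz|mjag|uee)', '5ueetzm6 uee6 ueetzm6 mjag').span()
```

(1, 6)

Alternation tries branches left to right and keeps the first one that lets the overall match succeed at that position.
The match spans [1:6] → 'ueetz'.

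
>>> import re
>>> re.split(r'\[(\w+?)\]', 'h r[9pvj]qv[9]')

['h r', '9pvj', 'qv', '9', '']

Because the pattern has a capturing group, `split` also inserts each captured text between the pieces.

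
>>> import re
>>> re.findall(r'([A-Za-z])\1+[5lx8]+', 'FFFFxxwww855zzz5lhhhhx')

['F', 'w', 'z', 'h']

The backreference `\1` re-matches whatever the first group consumed, character for character.
One capturing group, so `findall` returns just the captured substring from each match — 4 in all.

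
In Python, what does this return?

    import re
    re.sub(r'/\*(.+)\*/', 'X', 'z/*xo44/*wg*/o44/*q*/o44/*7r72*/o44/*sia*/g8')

'zXg8'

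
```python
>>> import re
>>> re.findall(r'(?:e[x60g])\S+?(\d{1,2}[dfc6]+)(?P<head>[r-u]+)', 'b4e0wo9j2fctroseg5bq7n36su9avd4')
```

[('2fc', 'tr'), ('36', 'su')]

The `?` after the quantifier makes it lazy — it takes as little as possible before letting the rest of the pattern try.
2 groups means each result is a tuple of 2 captured strings — 2 here.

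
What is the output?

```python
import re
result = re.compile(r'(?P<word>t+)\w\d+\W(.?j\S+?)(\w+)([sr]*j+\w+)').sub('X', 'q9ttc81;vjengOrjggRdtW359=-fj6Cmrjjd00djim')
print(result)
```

q9X=-fj6Cmrjjd00djim

The pattern matches one or more of a literal 't' (captured as 'word'); then a word character, then one or more of a digit, then a non-word character; then optionally any character, then a literal 'j', then one or more of a non-whitespace character (lazy) (captured); then one or more of a word character (captured); then zero or more of one of [sr], then one or more of the literal 'j', then one or more of a word character (captured).
Lazy quantifiers expand one character at a time until the remainder of the pattern can match.
Matches: at [2:25] → 'ttc81;vjengOrjggRdtW359'.
Every occurrence is swapped for 'X'.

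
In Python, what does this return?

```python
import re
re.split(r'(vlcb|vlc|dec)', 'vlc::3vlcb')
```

['', 'vlc', '::3', 'vlcb', '']

Branches in `(...|...)` are attempted left-to-right; the first branch that allows the whole pattern to succeed is taken.
The group in the pattern means `split` returns the separators' captures alongside the pieces.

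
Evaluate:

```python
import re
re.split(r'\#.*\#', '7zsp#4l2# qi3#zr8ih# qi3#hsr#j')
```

['7zsp', 'j']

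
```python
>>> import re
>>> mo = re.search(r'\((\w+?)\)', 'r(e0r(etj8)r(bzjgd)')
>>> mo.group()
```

'(etj8)'

The match spans [5:11] → '(etj8)'.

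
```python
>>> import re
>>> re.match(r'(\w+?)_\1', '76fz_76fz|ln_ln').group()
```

The backreference `\1` re-matches whatever the first group consumed, character for character.
`match` is anchored at position 0; if the pattern doesn't fit there, it returns None.
The match spans [0:9] → '76fz_76fz'.
Captured: group 1 = '76fz'.

'76fz_76fz'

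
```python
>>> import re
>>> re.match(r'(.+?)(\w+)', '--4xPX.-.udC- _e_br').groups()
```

Pattern: one or more of any character (lazy) (captured); then one or more of a word character (captured).
`match` is anchored at position 0; if the pattern doesn't fit there, it returns None.
The match spans [0:6] → '--4xPX'.
Captured: group 1 = '--', group 2 = '4xPX'.

('--', '4xPX')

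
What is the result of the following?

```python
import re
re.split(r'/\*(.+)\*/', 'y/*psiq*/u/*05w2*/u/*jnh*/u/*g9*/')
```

Matches to split on: at [1:33] → '/*psiq*/u/*05w2*/u/*jnh*/u/*g9*/'.
With a capturing group present, the delimiter's captured portion is kept in the result list.

['y', 'psiq*/u/*05w2*/u/*jnh*/u/*g9', '']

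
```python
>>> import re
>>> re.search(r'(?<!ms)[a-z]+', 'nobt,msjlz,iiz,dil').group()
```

'nobt'

`(?!…)`/`(?<!…)` only lets a position through if the neighbouring text does NOT match; no characters are consumed.
The match spans [0:4] → 'nobt'.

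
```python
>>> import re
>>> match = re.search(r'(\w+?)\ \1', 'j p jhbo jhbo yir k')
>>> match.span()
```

(4, 13)

`\1` has to match the exact text group 1 already captured.
`re.search` scans for the first position where the pattern succeeds.
The match spans [4:13] → 'jhbo jhbo'.
Captured: group 1 = 'jhbo'.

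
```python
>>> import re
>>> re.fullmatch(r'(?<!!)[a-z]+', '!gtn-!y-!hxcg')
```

None

A negative assertion filters positions out without eating any characters.
`re.fullmatch` requires the pattern to consume the entire string.
Here there's no way to consume every character, so the call returns None.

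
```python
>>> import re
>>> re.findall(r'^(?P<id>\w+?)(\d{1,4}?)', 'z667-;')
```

[('z', '6')]

The pattern matches anchored at the start of the string; then one or more of a word character (lazy) (captured as 'id'); then 1 to 4 of a digit (lazy) (captured).
Walking the string: at [0:2] match 'z6', groups = ('z', '6').
With 2 capturing groups, `findall` returns a 2-tuple per match.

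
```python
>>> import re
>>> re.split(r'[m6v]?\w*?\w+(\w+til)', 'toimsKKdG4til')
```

['', '4til', '']

With a capturing group present, the delimiter's captured portion is kept in the result list.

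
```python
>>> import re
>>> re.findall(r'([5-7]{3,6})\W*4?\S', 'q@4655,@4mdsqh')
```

['655']

The pattern matches 3 to 6 of a character in [5-7] (captured); then zero or more of a non-word character, then optionally the literal '4', then a non-whitespace character.
Scanning left to right: at [3:10] match '655,@4m', group 1 = '655'.
One capturing group, so `findall` returns just the captured substring from the one match — 1 in all.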